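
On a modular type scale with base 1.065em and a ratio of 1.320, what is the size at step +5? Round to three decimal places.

4.268em

1.065 × 1.320⁵ = 1.065 × 4.00746 ≈ 4.268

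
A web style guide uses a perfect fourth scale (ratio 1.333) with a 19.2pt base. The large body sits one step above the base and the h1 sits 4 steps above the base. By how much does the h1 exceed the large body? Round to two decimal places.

Step 1: 19.2 × 1.333 = 25.5936pt
Step 4: 19.2 × 1.333⁴ = 60.6208pt
Difference: 60.6208 − 25.5936 = 35.0272pt

35.03pt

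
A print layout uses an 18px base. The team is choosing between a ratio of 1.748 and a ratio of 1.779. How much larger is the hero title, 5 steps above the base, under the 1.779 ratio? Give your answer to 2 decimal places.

26.99px

At 1.748: 18.0 × 1.748⁵ = 293.7512px
At 1.779: 18.0 × 1.779⁵ = 320.7394px
Difference: 320.7394 − 293.7512 = 26.9882px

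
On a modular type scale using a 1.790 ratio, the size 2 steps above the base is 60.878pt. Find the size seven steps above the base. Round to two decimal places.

1118.73pt

The gap is 7 − (2) = 5 steps, so the factor is 1.790^5.
60.878 × 1.790⁵ = 60.878 × 18.37660 ≈ 1118.731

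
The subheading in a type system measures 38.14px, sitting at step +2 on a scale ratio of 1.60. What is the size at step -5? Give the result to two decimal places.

Moving from step +2 to step -5 is 7 steps down, so divide by r⁷.
38.14 ÷ 1.60⁷ = 38.14 ÷ 26.84355 ≈ 1.421

1.42px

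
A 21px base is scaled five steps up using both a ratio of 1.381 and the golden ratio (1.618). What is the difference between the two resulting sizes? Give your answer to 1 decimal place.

At 1.381: 21.0 × 1.381⁵ = 105.484px
Golden ratio: 21.0 × 1.618⁵ = 232.869px
Difference: 232.869 − 105.484 = 127.385px

127.4px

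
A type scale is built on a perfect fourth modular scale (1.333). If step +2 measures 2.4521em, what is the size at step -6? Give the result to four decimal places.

0.2460em

2.4521 ÷ 1.333⁸ = 2.4521 ÷ 9.96876 ≈ 0.2460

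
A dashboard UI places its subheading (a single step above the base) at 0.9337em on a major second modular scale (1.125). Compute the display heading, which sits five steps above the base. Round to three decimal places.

1.496em

The gap is 5 − (1) = 4 steps, so the factor is 1.125^4.
0.9337 × 1.125⁴ = 0.9337 × 1.60181 ≈ 1.496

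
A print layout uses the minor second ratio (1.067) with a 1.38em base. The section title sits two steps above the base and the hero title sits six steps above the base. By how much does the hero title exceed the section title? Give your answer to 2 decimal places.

Step 2: 1.38 × 1.067² = 1.5711em
Step 6: 1.38 × 1.067⁶ = 2.0364em
Difference: 2.0364 − 1.5711 = 0.4653em

0.47em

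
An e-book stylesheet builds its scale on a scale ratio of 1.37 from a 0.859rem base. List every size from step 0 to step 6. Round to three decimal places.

0.859rem, 1.177rem, 1.612rem, 2.209rem, 3.026rem, 4.146rem, 5.680rem

Step 0: 0.859rem
Step 1: 0.859 × 1.37 = 1.177
Step 2: 0.859 × 1.37² = 1.612
Step 3: 0.859 × 1.37³ = 2.209
Step 4: 0.859 × 1.37⁴ = 3.026
Step 5: 0.859 × 1.37⁵ = 4.146
Step 6: 0.859 × 1.37⁶ = 5.680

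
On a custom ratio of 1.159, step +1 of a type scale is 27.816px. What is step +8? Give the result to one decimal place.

The gap is 8 − (1) = 7 steps, so the factor is 1.159^7.
27.816 × 1.159⁷ = 27.816 × 2.80921 ≈ 78.141

78.1px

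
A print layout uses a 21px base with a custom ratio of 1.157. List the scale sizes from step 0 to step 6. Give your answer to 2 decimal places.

21.00px, 24.30px, 28.11px, 32.53px, 37.63px, 43.54px, 50.38px

Step 0: 21px
Step 1: 21.0 × 1.157 = 24.30
Step 2: 21.0 × 1.157² = 28.11
Step 3: 21.0 × 1.157³ = 32.53
Step 4: 21.0 × 1.157⁴ = 37.63
Step 5: 21.0 × 1.157⁵ = 43.54
Step 6: 21.0 × 1.157⁶ = 50.38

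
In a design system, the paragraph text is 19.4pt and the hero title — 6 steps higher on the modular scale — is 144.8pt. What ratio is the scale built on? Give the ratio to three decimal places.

r⁶ = 144.8 / 19.4, so r = (144.8/19.4)^(1/6).
r = 7.4639^(1/6) ≈ 1.3980

1.398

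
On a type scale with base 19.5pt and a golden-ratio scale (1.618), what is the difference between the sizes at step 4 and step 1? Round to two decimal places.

Step 1: 19.5 × 1.618 = 31.5510pt
Step 4: 19.5 × 1.618⁴ = 133.6438pt
Difference: 133.6438 − 31.5510 = 102.0928pt

102.09pt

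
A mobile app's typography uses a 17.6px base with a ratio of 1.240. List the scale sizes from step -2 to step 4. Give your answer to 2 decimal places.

Step -2: 17.6 ÷ 1.240² = 11.45
Step -1: 17.6 ÷ 1.240 = 14.19
Step 0: 17.6px
Step 1: 17.6 × 1.240 = 21.82
Step 2: 17.6 × 1.240² = 27.06
Step 3: 17.6 × 1.240³ = 33.56
Step 4: 17.6 × 1.240⁴ = 41.61

11.45px, 14.19px, 17.60px, 21.82px, 27.06px, 33.56px, 41.61px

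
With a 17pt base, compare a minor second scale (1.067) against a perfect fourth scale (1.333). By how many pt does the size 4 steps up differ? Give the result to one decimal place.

31.6pt

Minor second: 17.0 × 1.067⁴ = 22.035pt
Perfect fourth: 17.0 × 1.333⁴ = 53.675pt
Difference: 53.675 − 22.035 = 31.640pt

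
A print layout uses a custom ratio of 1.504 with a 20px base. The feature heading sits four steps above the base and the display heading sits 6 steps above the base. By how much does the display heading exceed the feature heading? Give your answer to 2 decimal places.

129.15px

Step 4: 20.0 × 1.504⁴ = 102.3343px
Step 6: 20.0 × 1.504⁶ = 231.4819px
Difference: 231.4819 − 102.3343 = 129.1476px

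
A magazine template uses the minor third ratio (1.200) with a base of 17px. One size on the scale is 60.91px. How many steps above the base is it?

1.200ⁿ = 60.91 / 17 = 3.5829
n = ln(3.5829) / ln(1.200) = 1.2762 / 0.1823 ≈ 7.00

7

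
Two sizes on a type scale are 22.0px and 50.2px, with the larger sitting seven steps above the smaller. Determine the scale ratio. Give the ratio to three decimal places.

1.125

r⁷ = 50.2 / 22.0, so r = (50.2/22.0)^(1/7).
r = 2.2818^(1/7) ≈ 1.1251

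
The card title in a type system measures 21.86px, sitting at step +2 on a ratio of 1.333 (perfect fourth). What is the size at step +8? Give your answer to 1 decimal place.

122.6px

21.86 × 1.333⁶ = 21.86 × 5.61023 ≈ 122.640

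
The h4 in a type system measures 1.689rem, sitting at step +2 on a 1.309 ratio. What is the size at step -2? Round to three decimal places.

0.575rem

The gap is -2 − (2) = -4 steps, so the factor is 1.309^-4.
1.689 ÷ 1.309⁴ = 1.689 ÷ 2.93602 ≈ 0.575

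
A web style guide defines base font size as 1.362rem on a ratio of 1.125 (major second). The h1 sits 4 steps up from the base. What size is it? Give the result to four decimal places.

2.1817rem

Each step on a modular scale multiplies by the ratio, so the size n steps from the base is base × ratioⁿ.
1.362 × 1.125⁴ = 1.362 × 1.60181 ≈ 2.1817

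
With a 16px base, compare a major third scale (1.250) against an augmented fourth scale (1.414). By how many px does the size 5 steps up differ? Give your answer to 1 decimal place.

Major third: 16.0 × 1.250⁵ = 48.828px
Augmented fourth: 16.0 × 1.414⁵ = 90.441px
Difference: 90.441 − 48.828 = 41.613px

41.6px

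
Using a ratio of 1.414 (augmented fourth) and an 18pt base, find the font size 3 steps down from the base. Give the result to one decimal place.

Every step multiplies by the scale ratio.
18.0 ÷ 1.414³ = 18.0 ÷ 2.82715 ≈ 6.37

6.4pt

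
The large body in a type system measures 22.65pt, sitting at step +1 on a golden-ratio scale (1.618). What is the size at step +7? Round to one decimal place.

406.4pt

The gap is 7 − (1) = 6 steps, so the factor is 1.618^6.
22.65 × 1.618⁶ = 22.65 × 17.94201 ≈ 406.387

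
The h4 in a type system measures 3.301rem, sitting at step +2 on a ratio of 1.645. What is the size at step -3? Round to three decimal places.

0.274rem

3.301 ÷ 1.645⁵ = 3.301 ÷ 12.04563 ≈ 0.274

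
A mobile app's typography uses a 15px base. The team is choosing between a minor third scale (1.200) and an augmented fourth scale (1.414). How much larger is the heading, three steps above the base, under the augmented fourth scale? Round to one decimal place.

16.5px

Minor third: 15.0 × 1.200³ = 25.920px
Augmented fourth: 15.0 × 1.414³ = 42.407px
Difference: 42.407 − 25.920 = 16.487px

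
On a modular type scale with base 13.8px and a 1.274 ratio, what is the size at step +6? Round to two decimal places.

13.8 × 1.274⁶ = 13.8 × 4.27579 ≈ 59.01

59.01px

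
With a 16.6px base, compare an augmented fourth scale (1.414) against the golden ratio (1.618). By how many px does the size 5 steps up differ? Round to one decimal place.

90.2px

Augmented fourth: 16.6 × 1.414⁵ = 93.833px
Golden ratio: 16.6 × 1.618⁵ = 184.077px
Difference: 184.077 − 93.833 = 90.244px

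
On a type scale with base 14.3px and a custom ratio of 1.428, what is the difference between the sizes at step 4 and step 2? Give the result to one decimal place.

Step 2: 14.3 × 1.428² = 29.160px
Step 4: 14.3 × 1.428⁴ = 59.463px
Difference: 59.463 − 29.160 = 30.303px

30.3px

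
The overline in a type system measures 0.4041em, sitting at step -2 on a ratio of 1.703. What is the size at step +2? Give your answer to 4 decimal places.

Moving from step -2 to step +2 is 4 steps up, so multiply by r⁴.
0.4041 × 1.703⁴ = 0.4041 × 8.41121 ≈ 3.3990

3.3990em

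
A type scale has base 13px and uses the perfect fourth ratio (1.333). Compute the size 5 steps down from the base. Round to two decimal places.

3.09px

Each step on a modular scale multiplies by the ratio, so the size n steps from the base is base × ratioⁿ.
13.0 ÷ 1.333⁵ = 13.0 ÷ 4.20873 ≈ 3.09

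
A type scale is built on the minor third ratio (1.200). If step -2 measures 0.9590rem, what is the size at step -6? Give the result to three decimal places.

Moving from step -2 to step -6 is 4 steps down, so divide by r⁴.
0.9590 ÷ 1.200⁴ = 0.9590 ÷ 2.07360 ≈ 0.462

0.462rem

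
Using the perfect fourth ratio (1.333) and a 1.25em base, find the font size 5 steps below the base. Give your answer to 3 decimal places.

Every step multiplies by the scale ratio.
1.25 ÷ 1.333⁵ = 1.25 ÷ 4.20873 ≈ 0.297

0.297em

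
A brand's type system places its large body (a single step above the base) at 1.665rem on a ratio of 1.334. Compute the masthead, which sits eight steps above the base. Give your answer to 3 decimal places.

12.517rem

1.665 × 1.334⁷ = 1.665 × 7.51780 ≈ 12.517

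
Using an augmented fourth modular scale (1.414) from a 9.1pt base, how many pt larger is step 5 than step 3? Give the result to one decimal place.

Step 3: 9.1 × 1.414³ = 25.727pt
Step 5: 9.1 × 1.414⁵ = 51.439pt
Difference: 51.439 − 25.727 = 25.712pt

25.7pt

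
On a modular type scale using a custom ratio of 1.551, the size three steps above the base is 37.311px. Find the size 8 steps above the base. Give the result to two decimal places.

334.89px

37.311 × 1.551⁵ = 37.311 × 8.97551 ≈ 334.885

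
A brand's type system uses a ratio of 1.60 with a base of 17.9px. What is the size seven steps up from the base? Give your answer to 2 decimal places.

17.9 × 1.60⁷ = 17.9 × 26.84355 ≈ 480.50

480.50px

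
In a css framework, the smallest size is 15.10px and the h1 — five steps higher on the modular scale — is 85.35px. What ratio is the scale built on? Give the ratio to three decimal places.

r⁵ = 85.35 / 15.10, so r = (85.35/15.10)^(1/5).
r = 5.6523^(1/5) ≈ 1.4140

1.414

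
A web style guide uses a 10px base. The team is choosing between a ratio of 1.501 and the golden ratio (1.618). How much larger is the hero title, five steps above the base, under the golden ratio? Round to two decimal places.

At 1.501: 10.0 × 1.501⁵ = 76.1910px
Golden ratio: 10.0 × 1.618⁵ = 110.8901px
Difference: 110.8901 − 76.1910 = 34.6991px

34.70px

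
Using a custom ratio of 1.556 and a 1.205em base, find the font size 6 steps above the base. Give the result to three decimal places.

1.205 × 1.556⁶ = 1.205 × 14.19246 ≈ 17.102

17.102em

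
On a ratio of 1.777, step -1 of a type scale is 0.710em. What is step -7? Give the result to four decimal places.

0.710 ÷ 1.777⁶ = 0.710 ÷ 31.48651 ≈ 0.0225

0.0225em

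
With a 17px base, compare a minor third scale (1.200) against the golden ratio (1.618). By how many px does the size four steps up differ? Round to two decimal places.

81.26px

Minor third: 17.0 × 1.200⁴ = 35.2512px
Golden ratio: 17.0 × 1.618⁴ = 116.5099px
Difference: 116.5099 − 35.2512 = 81.2587px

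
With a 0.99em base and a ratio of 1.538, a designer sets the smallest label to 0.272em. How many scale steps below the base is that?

1.538ⁿ = 0.99 / 0.272 = 3.6397
n = ln(3.6397) / ln(1.538) = 1.2919 / 0.4305 ≈ 3.00

3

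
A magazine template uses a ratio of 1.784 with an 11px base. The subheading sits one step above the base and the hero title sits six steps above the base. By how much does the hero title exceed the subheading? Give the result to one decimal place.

335.0px

Step 1: 11.0 × 1.784 = 19.624px
Step 6: 11.0 × 1.784⁶ = 354.619px
Difference: 354.619 − 19.624 = 334.995px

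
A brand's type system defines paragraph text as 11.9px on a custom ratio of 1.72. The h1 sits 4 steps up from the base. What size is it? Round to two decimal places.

A modular type scale is a geometric sequence: sizeₙ = base × rⁿ.
11.9 × 1.72⁴ = 11.9 × 8.75213 ≈ 104.15

104.15px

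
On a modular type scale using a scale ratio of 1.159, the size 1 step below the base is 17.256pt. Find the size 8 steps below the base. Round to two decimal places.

6.14pt

17.256 ÷ 1.159⁷ = 17.256 ÷ 2.80921 ≈ 6.143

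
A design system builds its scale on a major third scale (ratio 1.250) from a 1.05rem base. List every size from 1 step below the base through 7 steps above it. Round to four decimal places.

Step -1: 1.05 ÷ 1.250 = 0.8400
Step 0: 1.05rem
Step 1: 1.05 × 1.250 = 1.3125
Step 2: 1.05 × 1.250² = 1.6406
Step 3: 1.05 × 1.250³ = 2.0508
Step 4: 1.05 × 1.250⁴ = 2.5635
Step 5: 1.05 × 1.250⁵ = 3.2043
Step 6: 1.05 × 1.250⁶ = 4.0054
Step 7: 1.05 × 1.250⁷ = 5.0068

0.8400rem, 1.0500rem, 1.3125rem, 1.6406rem, 2.0508rem, 2.5635rem, 3.2043rem, 4.0054rem, 5.0068rem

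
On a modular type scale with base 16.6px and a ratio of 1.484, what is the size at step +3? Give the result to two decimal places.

54.25px

Each step on a modular scale multiplies by the ratio, so the size n steps from the base is base × ratioⁿ.
16.6 × 1.484³ = 16.6 × 3.26815 ≈ 54.25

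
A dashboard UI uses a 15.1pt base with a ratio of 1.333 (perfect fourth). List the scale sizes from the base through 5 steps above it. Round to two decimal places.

15.10pt, 20.13pt, 26.83pt, 35.77pt, 47.68pt, 63.55pt

Step 0: 15.1pt
Step 1: 15.1 × 1.333 = 20.13
Step 2: 15.1 × 1.333² = 26.83
Step 3: 15.1 × 1.333³ = 35.77
Step 4: 15.1 × 1.333⁴ = 47.68
Step 5: 15.1 × 1.333⁵ = 63.55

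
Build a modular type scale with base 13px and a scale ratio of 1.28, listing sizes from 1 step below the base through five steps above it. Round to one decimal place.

10.2px, 13.0px, 16.6px, 21.3px, 27.3px, 34.9px, 44.7px

Step -1: 13.0 ÷ 1.28 = 10.2
Step 0: 13px
Step 1: 13.0 × 1.28 = 16.6
Step 2: 13.0 × 1.28² = 21.3
Step 3: 13.0 × 1.28³ = 27.3
Step 4: 13.0 × 1.28⁴ = 34.9
Step 5: 13.0 × 1.28⁵ = 44.7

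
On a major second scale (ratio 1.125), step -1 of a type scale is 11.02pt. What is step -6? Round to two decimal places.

11.02 ÷ 1.125⁵ = 11.02 ÷ 1.80203 ≈ 6.115

6.12pt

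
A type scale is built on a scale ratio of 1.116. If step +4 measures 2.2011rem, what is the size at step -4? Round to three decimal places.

The gap is -4 − (4) = -8 steps, so the factor is 1.116^-8.
2.2011 ÷ 1.116⁸ = 2.2011 ÷ 2.40610 ≈ 0.915

0.915rem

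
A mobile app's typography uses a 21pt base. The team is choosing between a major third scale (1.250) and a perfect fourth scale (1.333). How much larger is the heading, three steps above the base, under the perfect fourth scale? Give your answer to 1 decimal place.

8.7pt

Major third: 21.0 × 1.250³ = 41.016pt
Perfect fourth: 21.0 × 1.333³ = 49.740pt
Difference: 49.740 − 41.016 = 8.724pt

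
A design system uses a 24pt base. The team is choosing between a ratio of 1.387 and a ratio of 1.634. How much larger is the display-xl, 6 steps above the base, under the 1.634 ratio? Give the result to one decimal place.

285.9pt

At 1.387: 24.0 × 1.387⁶ = 170.872pt
At 1.634: 24.0 × 1.634⁶ = 456.797pt
Difference: 456.797 − 170.872 = 285.925pt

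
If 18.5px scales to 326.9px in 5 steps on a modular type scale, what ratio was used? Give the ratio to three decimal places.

r⁵ = 326.9 / 18.5, so r = (326.9/18.5)^(1/5).
r = 17.6703^(1/5) ≈ 1.7760

1.776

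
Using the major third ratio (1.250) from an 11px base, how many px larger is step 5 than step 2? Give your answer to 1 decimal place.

Step 2: 11.0 × 1.250² = 17.188px
Step 5: 11.0 × 1.250⁵ = 33.569px
Difference: 33.569 − 17.188 = 16.381px

16.4px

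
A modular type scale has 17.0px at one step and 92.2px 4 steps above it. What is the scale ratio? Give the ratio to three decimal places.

1.526

r⁴ = 92.2 / 17.0, so r = (92.2/17.0)^(1/4).
r = 5.4235^(1/4) ≈ 1.5261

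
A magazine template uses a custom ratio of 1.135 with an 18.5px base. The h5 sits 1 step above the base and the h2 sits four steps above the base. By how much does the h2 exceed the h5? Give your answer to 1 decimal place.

9.7px

Step 1: 18.5 × 1.135 = 20.997px
Step 4: 18.5 × 1.135⁴ = 30.701px
Difference: 30.701 − 20.997 = 9.704px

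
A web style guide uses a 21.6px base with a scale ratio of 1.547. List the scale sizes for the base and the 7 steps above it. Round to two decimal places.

21.60px, 33.42px, 51.69px, 79.97px, 123.71px, 191.38px, 296.07px, 458.02px

Step 0: 21.6px
Step 1: 21.6 × 1.547 = 33.42
Step 2: 21.6 × 1.547² = 51.69
Step 3: 21.6 × 1.547³ = 79.97
Step 4: 21.6 × 1.547⁴ = 123.71
Step 5: 21.6 × 1.547⁵ = 191.38
Step 6: 21.6 × 1.547⁶ = 296.07
Step 7: 21.6 × 1.547⁷ = 458.02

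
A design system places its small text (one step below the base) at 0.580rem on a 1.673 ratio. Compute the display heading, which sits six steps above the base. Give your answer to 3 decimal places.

Moving from step -1 to step +6 is 7 steps up, so multiply by r⁷.
0.580 × 1.673⁷ = 0.580 × 36.68357 ≈ 21.276

21.276rem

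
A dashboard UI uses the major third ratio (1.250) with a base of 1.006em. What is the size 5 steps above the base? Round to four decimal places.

3.0701em

Each step on a modular scale multiplies by the ratio, so the size n steps from the base is base × ratioⁿ.
1.006 × 1.250⁵ = 1.006 × 3.05176 ≈ 3.0701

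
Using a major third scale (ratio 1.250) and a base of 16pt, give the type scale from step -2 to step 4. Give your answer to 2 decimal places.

Step -2: 16.0 ÷ 1.250² = 10.24
Step -1: 16.0 ÷ 1.250 = 12.80
Step 0: 16pt
Step 1: 16.0 × 1.250 = 20.00
Step 2: 16.0 × 1.250² = 25.00
Step 3: 16.0 × 1.250³ = 31.25
Step 4: 16.0 × 1.250⁴ = 39.06

10.24pt, 12.80pt, 16.00pt, 20.00pt, 25.00pt, 31.25pt, 39.06pt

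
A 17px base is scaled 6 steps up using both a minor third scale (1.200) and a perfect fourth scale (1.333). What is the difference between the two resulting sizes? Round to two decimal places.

Minor third: 17.0 × 1.200⁶ = 50.7617px
Perfect fourth: 17.0 × 1.333⁶ = 95.3740px
Difference: 95.3740 − 50.7617 = 44.6123px

44.61px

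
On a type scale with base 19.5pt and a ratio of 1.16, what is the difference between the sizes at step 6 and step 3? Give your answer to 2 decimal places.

Step 3: 19.5 × 1.16³ = 30.4375pt
Step 6: 19.5 × 1.16⁶ = 47.5097pt
Difference: 47.5097 − 30.4375 = 17.0722pt

17.07pt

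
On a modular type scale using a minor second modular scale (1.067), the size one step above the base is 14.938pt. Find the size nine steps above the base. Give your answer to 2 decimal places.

25.10pt

14.938 × 1.067⁸ = 14.938 × 1.68002 ≈ 25.096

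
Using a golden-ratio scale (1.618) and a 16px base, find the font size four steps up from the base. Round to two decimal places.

109.66px

16.0 × 1.618⁴ = 16.0 × 6.85353 ≈ 109.66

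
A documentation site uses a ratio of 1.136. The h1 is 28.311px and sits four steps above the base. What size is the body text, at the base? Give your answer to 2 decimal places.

17.00px

28.311 ÷ 1.136⁴ = 28.311 ÷ 1.66538 ≈ 17.000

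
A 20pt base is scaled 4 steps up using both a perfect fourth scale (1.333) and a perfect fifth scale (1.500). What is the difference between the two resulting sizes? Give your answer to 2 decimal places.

38.10pt

Perfect fourth: 20.0 × 1.333⁴ = 63.1467pt
Perfect fifth: 20.0 × 1.500⁴ = 101.2500pt
Difference: 101.2500 − 63.1467 = 38.1033pt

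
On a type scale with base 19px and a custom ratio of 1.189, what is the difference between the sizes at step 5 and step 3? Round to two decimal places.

Step 3: 19.0 × 1.189³ = 31.9374px
Step 5: 19.0 × 1.189⁵ = 45.1505px
Difference: 45.1505 − 31.9374 = 13.2131px

13.21px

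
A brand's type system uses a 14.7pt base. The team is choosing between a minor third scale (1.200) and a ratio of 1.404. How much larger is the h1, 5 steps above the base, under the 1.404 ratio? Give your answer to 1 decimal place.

43.6pt

Minor third: 14.7 × 1.200⁵ = 36.578pt
At 1.404: 14.7 × 1.404⁵ = 80.196pt
Difference: 80.196 − 36.578 = 43.618pt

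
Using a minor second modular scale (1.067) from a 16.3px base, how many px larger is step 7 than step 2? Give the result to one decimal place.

Step 2: 16.3 × 1.067² = 18.557px
Step 7: 16.3 × 1.067⁷ = 25.665px
Difference: 25.665 − 18.557 = 7.108px

7.1px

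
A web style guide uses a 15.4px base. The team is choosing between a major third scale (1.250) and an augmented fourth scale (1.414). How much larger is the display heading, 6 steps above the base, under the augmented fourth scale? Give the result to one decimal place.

Major third: 15.4 × 1.250⁶ = 58.746px
Augmented fourth: 15.4 × 1.414⁶ = 123.088px
Difference: 123.088 − 58.746 = 64.342px

64.3px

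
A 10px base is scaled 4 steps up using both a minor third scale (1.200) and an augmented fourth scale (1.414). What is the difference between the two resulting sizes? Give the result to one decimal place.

19.2px

Minor third: 10.0 × 1.200⁴ = 20.736px
Augmented fourth: 10.0 × 1.414⁴ = 39.976px
Difference: 39.976 − 20.736 = 19.240px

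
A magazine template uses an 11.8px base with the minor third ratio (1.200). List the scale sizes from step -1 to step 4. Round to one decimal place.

Step -1: 11.8 ÷ 1.200 = 9.8
Step 0: 11.8px
Step 1: 11.8 × 1.200 = 14.2
Step 2: 11.8 × 1.200² = 17.0
Step 3: 11.8 × 1.200³ = 20.4
Step 4: 11.8 × 1.200⁴ = 24.5

9.8px, 11.8px, 14.2px, 17.0px, 20.4px, 24.5px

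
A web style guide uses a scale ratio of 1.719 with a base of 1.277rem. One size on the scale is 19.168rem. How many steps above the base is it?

5

1.719ⁿ = 19.168 / 1.277 = 15.0102
n = ln(15.0102) / ln(1.719) = 2.7087 / 0.5417 ≈ 5.00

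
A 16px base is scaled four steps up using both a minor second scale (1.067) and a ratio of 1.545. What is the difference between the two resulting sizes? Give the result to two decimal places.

Minor second: 16.0 × 1.067⁴ = 20.7385px
At 1.545: 16.0 × 1.545⁴ = 91.1662px
Difference: 91.1662 − 20.7385 = 70.4277px

70.43px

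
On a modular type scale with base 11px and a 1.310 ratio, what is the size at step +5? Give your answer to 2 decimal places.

42.44px

A modular type scale is a geometric sequence: sizeₙ = base × rⁿ.
11.0 × 1.310⁵ = 11.0 × 3.85795 ≈ 42.44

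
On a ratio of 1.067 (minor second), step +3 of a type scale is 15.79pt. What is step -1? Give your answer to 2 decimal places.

The gap is -1 − (3) = -4 steps, so the factor is 1.067^-4.
15.79 ÷ 1.067⁴ = 15.79 ÷ 1.29616 ≈ 12.182

12.18pt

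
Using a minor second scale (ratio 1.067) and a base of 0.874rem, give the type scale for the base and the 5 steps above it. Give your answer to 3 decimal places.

Step 0: 0.874rem
Step 1: 0.874 × 1.067 = 0.933
Step 2: 0.874 × 1.067² = 0.995
Step 3: 0.874 × 1.067³ = 1.062
Step 4: 0.874 × 1.067⁴ = 1.133
Step 5: 0.874 × 1.067⁵ = 1.209

0.874rem, 0.933rem, 0.995rem, 1.062rem, 1.133rem, 1.209rem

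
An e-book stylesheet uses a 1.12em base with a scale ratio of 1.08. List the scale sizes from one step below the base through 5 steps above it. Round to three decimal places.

1.037em, 1.120em, 1.210em, 1.306em, 1.411em, 1.524em, 1.646em

Step -1: 1.12 ÷ 1.08 = 1.037
Step 0: 1.12em
Step 1: 1.12 × 1.08 = 1.210
Step 2: 1.12 × 1.08² = 1.306
Step 3: 1.12 × 1.08³ = 1.411
Step 4: 1.12 × 1.08⁴ = 1.524
Step 5: 1.12 × 1.08⁵ = 1.646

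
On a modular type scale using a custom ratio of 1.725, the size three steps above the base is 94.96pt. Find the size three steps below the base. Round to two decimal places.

3.60pt

Moving from step +3 to step -3 is 6 steps down, so divide by r⁶.
94.96 ÷ 1.725⁶ = 94.96 ÷ 26.34721 ≈ 3.604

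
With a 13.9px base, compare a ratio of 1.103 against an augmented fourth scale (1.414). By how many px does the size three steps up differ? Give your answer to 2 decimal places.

20.64px

At 1.103: 13.9 × 1.103³ = 18.6527px
Augmented fourth: 13.9 × 1.414³ = 39.2973px
Difference: 39.2973 − 18.6527 = 20.6446px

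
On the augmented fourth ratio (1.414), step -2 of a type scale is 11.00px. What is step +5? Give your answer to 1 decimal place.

Moving from step -2 to step +5 is 7 steps up, so multiply by r⁷.
11.00 × 1.414⁷ = 11.00 × 11.30175 ≈ 124.319

124.3px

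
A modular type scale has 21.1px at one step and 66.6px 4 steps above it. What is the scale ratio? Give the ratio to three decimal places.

The ratio satisfies 21.1 × r⁴ = 66.6, so r = (66.6 / 21.1)^(1/4).
r = 3.1564^(1/4) ≈ 1.3329

1.333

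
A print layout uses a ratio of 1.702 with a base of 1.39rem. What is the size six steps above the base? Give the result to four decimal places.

1.39 × 1.702⁶ = 1.39 × 24.30845 ≈ 33.7888

33.7888rem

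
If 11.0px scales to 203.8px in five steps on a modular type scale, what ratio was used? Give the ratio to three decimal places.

1.793

The ratio satisfies 11.0 × r⁵ = 203.8, so r = (203.8 / 11.0)^(1/5).
r = 18.5273^(1/5) ≈ 1.7929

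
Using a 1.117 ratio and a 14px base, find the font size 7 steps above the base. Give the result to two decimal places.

14.0 × 1.117⁷ = 14.0 × 2.16956 ≈ 30.37

30.37px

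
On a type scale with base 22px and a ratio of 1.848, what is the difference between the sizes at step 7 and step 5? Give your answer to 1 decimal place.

Step 5: 22.0 × 1.848⁵ = 474.168px
Step 7: 22.0 × 1.848⁷ = 1619.334px
Difference: 1619.334 − 474.168 = 1145.166px

1145.2px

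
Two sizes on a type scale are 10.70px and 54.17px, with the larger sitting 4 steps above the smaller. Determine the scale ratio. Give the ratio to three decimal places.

1.500

The ratio satisfies 10.70 × r⁴ = 54.17, so r = (54.17 / 10.70)^(1/4).
r = 5.0626^(1/4) ≈ 1.5000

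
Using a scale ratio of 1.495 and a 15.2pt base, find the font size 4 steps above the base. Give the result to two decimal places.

75.93pt

15.2 × 1.495⁴ = 15.2 × 4.99534 ≈ 75.93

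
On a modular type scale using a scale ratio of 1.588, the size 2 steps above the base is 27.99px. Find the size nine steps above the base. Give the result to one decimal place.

712.8px

Moving from step +2 to step +9 is 7 steps up, so multiply by r⁷.
27.99 × 1.588⁷ = 27.99 × 25.46557 ≈ 712.781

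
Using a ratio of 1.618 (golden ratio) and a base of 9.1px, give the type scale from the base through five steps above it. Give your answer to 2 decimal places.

9.10px, 14.72px, 23.82px, 38.55px, 62.37px, 100.91px

Step 0: 9.1px
Step 1: 9.1 × 1.618 = 14.72
Step 2: 9.1 × 1.618² = 23.82
Step 3: 9.1 × 1.618³ = 38.55
Step 4: 9.1 × 1.618⁴ = 62.37
Step 5: 9.1 × 1.618⁵ = 100.91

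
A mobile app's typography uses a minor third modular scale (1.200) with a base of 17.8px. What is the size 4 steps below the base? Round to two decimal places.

17.8 ÷ 1.200⁴ = 17.8 ÷ 2.07360 ≈ 8.58

8.58px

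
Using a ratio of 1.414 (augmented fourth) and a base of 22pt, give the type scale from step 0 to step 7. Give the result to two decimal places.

Step 0: 22pt
Step 1: 22.0 × 1.414 = 31.11
Step 2: 22.0 × 1.414² = 43.99
Step 3: 22.0 × 1.414³ = 62.20
Step 4: 22.0 × 1.414⁴ = 87.95
Step 5: 22.0 × 1.414⁵ = 124.36
Step 6: 22.0 × 1.414⁶ = 175.84
Step 7: 22.0 × 1.414⁷ = 248.64

22.00pt, 31.11pt, 43.99pt, 62.20pt, 87.95pt, 124.36pt, 175.84pt, 248.64pt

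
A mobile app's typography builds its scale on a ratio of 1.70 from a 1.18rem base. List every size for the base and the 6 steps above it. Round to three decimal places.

Step 0: 1.18rem
Step 1: 1.18 × 1.70 = 2.006
Step 2: 1.18 × 1.70² = 3.410
Step 3: 1.18 × 1.70³ = 5.797
Step 4: 1.18 × 1.70⁴ = 9.855
Step 5: 1.18 × 1.70⁵ = 16.754
Step 6: 1.18 × 1.70⁶ = 28.482

1.180rem, 2.006rem, 3.410rem, 5.797rem, 9.855rem, 16.754rem, 28.482rem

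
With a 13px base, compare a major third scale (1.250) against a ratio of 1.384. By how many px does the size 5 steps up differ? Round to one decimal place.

26.3px

Major third: 13.0 × 1.250⁵ = 39.673px
At 1.384: 13.0 × 1.384⁵ = 66.012px
Difference: 66.012 − 39.673 = 26.339px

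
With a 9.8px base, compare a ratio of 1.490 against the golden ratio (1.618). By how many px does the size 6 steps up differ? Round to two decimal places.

At 1.490: 9.8 × 1.490⁶ = 107.2368px
Golden ratio: 9.8 × 1.618⁶ = 175.8317px
Difference: 175.8317 − 107.2368 = 68.5949px

68.59px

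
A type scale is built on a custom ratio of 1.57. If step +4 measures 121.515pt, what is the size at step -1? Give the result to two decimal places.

Moving from step +4 to step -1 is 5 steps down, so divide by r⁵.
121.515 ÷ 1.57⁵ = 121.515 ÷ 9.53890 ≈ 12.739

12.74pt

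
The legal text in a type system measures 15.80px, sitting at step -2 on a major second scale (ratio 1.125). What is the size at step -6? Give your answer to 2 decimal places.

15.80 ÷ 1.125⁴ = 15.80 ÷ 1.60181 ≈ 9.864

9.86px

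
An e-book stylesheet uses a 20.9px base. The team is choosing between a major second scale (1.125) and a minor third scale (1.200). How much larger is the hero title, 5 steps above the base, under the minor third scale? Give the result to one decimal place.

14.3px

Major second: 20.9 × 1.125⁵ = 37.662px
Minor third: 20.9 × 1.200⁵ = 52.006px
Difference: 52.006 − 37.662 = 14.344px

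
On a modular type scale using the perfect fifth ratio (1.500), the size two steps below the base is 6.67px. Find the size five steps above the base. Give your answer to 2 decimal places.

113.96px

The gap is 5 − (-2) = 7 steps, so the factor is 1.500^7.
6.67 × 1.500⁷ = 6.67 × 17.08594 ≈ 113.963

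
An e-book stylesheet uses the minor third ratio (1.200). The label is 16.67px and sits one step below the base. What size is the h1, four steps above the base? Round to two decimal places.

41.48px

16.67 × 1.200⁵ = 16.67 × 2.48832 ≈ 41.480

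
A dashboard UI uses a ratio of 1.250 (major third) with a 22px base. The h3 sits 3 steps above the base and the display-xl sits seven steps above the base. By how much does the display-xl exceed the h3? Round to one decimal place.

Step 3: 22.0 × 1.250³ = 42.969px
Step 7: 22.0 × 1.250⁷ = 104.904px
Difference: 104.904 − 42.969 = 61.935px

61.9px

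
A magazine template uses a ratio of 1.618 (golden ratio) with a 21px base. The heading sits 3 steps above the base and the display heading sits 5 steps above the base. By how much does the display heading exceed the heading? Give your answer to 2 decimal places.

Step 3: 21.0 × 1.618³ = 88.9518px
Step 5: 21.0 × 1.618⁵ = 232.8691px
Difference: 232.8691 − 88.9518 = 143.9173px

143.92px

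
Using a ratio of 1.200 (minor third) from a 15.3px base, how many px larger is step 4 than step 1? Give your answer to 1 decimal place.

13.4px

Step 1: 15.3 × 1.200 = 18.360px
Step 4: 15.3 × 1.200⁴ = 31.726px
Difference: 31.726 − 18.360 = 13.366px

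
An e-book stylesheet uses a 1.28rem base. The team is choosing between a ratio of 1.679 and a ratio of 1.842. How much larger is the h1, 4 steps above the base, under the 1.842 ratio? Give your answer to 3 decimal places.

At 1.679: 1.28 × 1.679⁴ = 10.17215rem
At 1.842: 1.28 × 1.842⁴ = 14.73562rem
Difference: 14.73562 − 10.17215 = 4.56347rem

4.563rem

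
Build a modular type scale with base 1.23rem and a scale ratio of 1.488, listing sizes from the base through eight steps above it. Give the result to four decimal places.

1.2300rem, 1.8302rem, 2.7234rem, 4.0524rem, 6.0300rem, 8.9726rem, 13.3513rem, 19.8667rem, 29.5616rem

Step 0: 1.23rem
Step 1: 1.23 × 1.488 = 1.8302
Step 2: 1.23 × 1.488² = 2.7234
Step 3: 1.23 × 1.488³ = 4.0524
Step 4: 1.23 × 1.488⁴ = 6.0300
Step 5: 1.23 × 1.488⁵ = 8.9726
Step 6: 1.23 × 1.488⁶ = 13.3513
Step 7: 1.23 × 1.488⁷ = 19.8667
Step 8: 1.23 × 1.488⁸ = 29.5616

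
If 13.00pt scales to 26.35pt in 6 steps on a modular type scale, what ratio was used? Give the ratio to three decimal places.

r⁶ = 26.35 / 13.00, so r = (26.35/13.00)^(1/6).
r = 2.0269^(1/6) ≈ 1.1250

1.125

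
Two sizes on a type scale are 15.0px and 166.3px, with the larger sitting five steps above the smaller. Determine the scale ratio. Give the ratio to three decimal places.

The ratio satisfies 15.0 × r⁵ = 166.3, so r = (166.3 / 15.0)^(1/5).
r = 11.0867^(1/5) ≈ 1.6179

1.618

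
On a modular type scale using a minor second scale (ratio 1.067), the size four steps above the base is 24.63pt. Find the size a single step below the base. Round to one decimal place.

Moving from step +4 to step -1 is 5 steps down, so divide by r⁵.
24.63 ÷ 1.067⁵ = 24.63 ÷ 1.38300 ≈ 17.809

17.8pt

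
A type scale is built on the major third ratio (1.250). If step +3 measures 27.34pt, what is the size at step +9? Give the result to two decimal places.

27.34 × 1.250⁶ = 27.34 × 3.81470 ≈ 104.294

104.29pt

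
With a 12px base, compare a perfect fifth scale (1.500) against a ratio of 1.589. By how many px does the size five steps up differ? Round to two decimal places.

30.44px

Perfect fifth: 12.0 × 1.500⁵ = 91.1250px
At 1.589: 12.0 × 1.589⁵ = 121.5628px
Difference: 121.5628 − 91.1250 = 30.4378px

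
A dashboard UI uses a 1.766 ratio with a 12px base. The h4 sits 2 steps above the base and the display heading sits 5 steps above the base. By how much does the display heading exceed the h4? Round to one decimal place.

168.7px

Step 2: 12.0 × 1.766² = 37.425px
Step 5: 12.0 × 1.766⁵ = 206.127px
Difference: 206.127 − 37.425 = 168.702px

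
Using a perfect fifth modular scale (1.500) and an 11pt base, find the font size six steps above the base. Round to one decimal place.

125.3pt

11.0 × 1.500⁶ = 11.0 × 11.39062 ≈ 125.30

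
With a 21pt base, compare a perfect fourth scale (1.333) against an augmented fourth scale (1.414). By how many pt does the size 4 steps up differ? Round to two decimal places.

Perfect fourth: 21.0 × 1.333⁴ = 66.3040pt
Augmented fourth: 21.0 × 1.414⁴ = 83.9493pt
Difference: 83.9493 − 66.3040 = 17.6453pt

17.65pt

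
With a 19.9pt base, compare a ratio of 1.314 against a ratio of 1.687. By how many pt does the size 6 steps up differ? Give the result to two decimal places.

356.29pt

At 1.314: 19.9 × 1.314⁶ = 102.4296pt
At 1.687: 19.9 × 1.687⁶ = 458.7157pt
Difference: 458.7157 − 102.4296 = 356.2861pt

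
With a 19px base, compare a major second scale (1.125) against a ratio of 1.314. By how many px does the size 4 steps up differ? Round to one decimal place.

26.2px

Major second: 19.0 × 1.125⁴ = 30.434px
At 1.314: 19.0 × 1.314⁴ = 56.642px
Difference: 56.642 − 30.434 = 26.208px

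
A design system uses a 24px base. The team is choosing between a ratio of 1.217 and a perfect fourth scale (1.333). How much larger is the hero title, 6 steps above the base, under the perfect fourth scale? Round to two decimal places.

56.67px

At 1.217: 24.0 × 1.217⁶ = 77.9749px
Perfect fourth: 24.0 × 1.333⁶ = 134.6456px
Difference: 134.6456 − 77.9749 = 56.6707px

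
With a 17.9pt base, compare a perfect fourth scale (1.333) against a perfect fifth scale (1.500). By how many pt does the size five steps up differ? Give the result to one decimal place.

60.6pt

Perfect fourth: 17.9 × 1.333⁵ = 75.336pt
Perfect fifth: 17.9 × 1.500⁵ = 135.928pt
Difference: 135.928 − 75.336 = 60.592pt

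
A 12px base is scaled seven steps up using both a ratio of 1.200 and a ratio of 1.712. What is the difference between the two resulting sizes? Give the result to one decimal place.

At 1.200: 12.0 × 1.200⁷ = 42.998px
At 1.712: 12.0 × 1.712⁷ = 517.258px
Difference: 517.258 − 42.998 = 474.260px

474.3px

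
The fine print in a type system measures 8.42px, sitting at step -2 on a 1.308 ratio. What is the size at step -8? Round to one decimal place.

1.7px

Moving from step -2 to step -8 is 6 steps down, so divide by r⁶.
8.42 ÷ 1.308⁶ = 8.42 ÷ 5.00779 ≈ 1.681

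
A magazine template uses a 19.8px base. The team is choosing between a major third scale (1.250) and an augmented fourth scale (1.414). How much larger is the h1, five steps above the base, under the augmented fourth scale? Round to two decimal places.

Major third: 19.8 × 1.250⁵ = 60.4248px
Augmented fourth: 19.8 × 1.414⁵ = 111.9212px
Difference: 111.9212 − 60.4248 = 51.4964px

51.50px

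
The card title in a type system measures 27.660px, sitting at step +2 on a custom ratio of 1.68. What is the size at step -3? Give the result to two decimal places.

2.07px

Moving from step +2 to step -3 is 5 steps down, so divide by r⁵.
27.660 ÷ 1.68⁵ = 27.660 ÷ 13.38278 ≈ 2.067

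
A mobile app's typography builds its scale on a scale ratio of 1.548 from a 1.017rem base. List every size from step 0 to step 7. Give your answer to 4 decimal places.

Step 0: 1.017rem
Step 1: 1.017 × 1.548 = 1.5743
Step 2: 1.017 × 1.548² = 2.4370
Step 3: 1.017 × 1.548³ = 3.7725
Step 4: 1.017 × 1.548⁴ = 5.8399
Step 5: 1.017 × 1.548⁵ = 9.0402
Step 6: 1.017 × 1.548⁶ = 13.9942
Step 7: 1.017 × 1.548⁷ = 21.6630

1.0170rem, 1.5743rem, 2.4370rem, 3.7725rem, 5.8399rem, 9.0402rem, 13.9942rem, 21.6630rem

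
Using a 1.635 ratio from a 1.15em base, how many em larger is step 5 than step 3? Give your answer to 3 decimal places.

Step 3: 1.15 × 1.635³ = 5.02633em
Step 5: 1.15 × 1.635⁵ = 13.43651em
Difference: 13.43651 − 5.02633 = 8.41018em

8.410em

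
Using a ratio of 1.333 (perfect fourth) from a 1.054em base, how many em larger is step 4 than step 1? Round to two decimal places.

1.92em

Step 1: 1.054 × 1.333 = 1.4050em
Step 4: 1.054 × 1.333⁴ = 3.3278em
Difference: 3.3278 − 1.4050 = 1.9228em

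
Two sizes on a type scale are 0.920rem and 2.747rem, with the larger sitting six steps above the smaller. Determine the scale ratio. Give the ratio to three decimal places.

The ratio satisfies 0.920 × r⁶ = 2.747, so r = (2.747 / 0.920)^(1/6).
r = 2.9859^(1/6) ≈ 1.2000

1.200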